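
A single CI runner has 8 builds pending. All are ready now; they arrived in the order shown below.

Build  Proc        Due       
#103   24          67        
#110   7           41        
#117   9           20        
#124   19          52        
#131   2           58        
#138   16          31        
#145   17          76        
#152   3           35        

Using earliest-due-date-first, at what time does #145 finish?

97

EDD (increasing due date): #117 #138 #152 #110 #124 #131 #103 #145.
#117: 0→9
#138: 9→25
#152: 25→28
#110: 28→35
#124: 35→54
#131: 54→56
#103: 56→80
#145: 80→97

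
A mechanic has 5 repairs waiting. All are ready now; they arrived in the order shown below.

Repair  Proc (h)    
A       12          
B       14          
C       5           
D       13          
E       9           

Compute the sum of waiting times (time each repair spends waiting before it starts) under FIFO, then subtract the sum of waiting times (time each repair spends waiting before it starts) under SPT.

29

FIFO (arrival order): A B C D E.
A: waits 0, runs 0→12
B: waits 12, runs 12→26
C: waits 26, runs 26→31
D: waits 31, runs 31→44
E: waits 44, runs 44→53
Sum = 0+12+26+31+44 = 113.
SPT (increasing processing time): C E A D B.
C: waits 0, runs 0→5
E: waits 5, runs 5→14
A: waits 14, runs 14→26
D: waits 26, runs 26→39
B: waits 39, runs 39→53
Sum = 0+5+14+26+39 = 84.
Difference = 113 − 84 = 29.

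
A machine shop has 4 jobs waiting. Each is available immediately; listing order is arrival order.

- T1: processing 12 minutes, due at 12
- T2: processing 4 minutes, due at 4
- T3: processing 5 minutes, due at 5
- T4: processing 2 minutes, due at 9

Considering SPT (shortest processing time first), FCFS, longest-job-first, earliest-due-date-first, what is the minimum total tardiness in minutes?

17

SPT (increasing processing time): T4 T2 T3 T1.
T4: 0→2, due 9, tardiness 0
T2: 2→6, due 4, tardiness 2
T3: 6→11, due 5, tardiness 6
T1: 11→23, due 12, tardiness 11
Sum = 0+2+6+11 = 19.
FIFO (arrival order): T1 T2 T3 T4.
T1: 0→12, due 12, tardiness 0
T2: 12→16, due 4, tardiness 12
T3: 16→21, due 5, tardiness 16
T4: 21→23, due 9, tardiness 14
Sum = 0+12+16+14 = 42.
LPT (decreasing processing time): T1 T3 T2 T4.
T1: 0→12, due 12, tardiness 0
T3: 12→17, due 5, tardiness 12
T2: 17→21, due 4, tardiness 17
T4: 21→23, due 9, tardiness 14
Sum = 0+12+17+14 = 43.
EDD (increasing due date): T2 T3 T4 T1.
T2: 0→4, due 4, tardiness 0
T3: 4→9, due 5, tardiness 4
T4: 9→11, due 9, tardiness 2
T1: 11→23, due 12, tardiness 11
Sum = 0+4+2+11 = 17.
SPT 19, FIFO 42, LPT 43, EDD 17 → minimum 17.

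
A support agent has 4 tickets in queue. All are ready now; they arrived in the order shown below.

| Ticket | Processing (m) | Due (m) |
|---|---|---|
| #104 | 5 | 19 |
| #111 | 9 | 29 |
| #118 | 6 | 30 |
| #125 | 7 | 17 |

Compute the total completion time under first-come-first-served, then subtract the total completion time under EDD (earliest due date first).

FIFO (arrival order): #104 #111 #118 #125.
#104: 0→5
#111: 5→14
#118: 14→20
#125: 20→27
Sum = 5+14+20+27 = 66.
EDD (increasing due date): #125 #104 #111 #118.
#125: 0→7
#104: 7→12
#111: 12→21
#118: 21→27
Sum = 7+12+21+27 = 67.
Difference = 66 − 67 = -1.

-1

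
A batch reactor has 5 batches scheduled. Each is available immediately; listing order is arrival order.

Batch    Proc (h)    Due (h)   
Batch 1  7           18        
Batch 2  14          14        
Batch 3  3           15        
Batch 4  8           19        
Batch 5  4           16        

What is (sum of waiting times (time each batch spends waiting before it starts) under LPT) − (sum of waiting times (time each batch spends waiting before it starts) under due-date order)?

18

LPT (decreasing processing time): Batch 2 Batch 4 Batch 1 Batch 5 Batch 3.
Batch 2: waits 0, runs 0→14
Batch 4: waits 14, runs 14→22
Batch 1: waits 22, runs 22→29
Batch 5: waits 29, runs 29→33
Batch 3: waits 33, runs 33→36
Sum = 0+14+22+29+33 = 98.
EDD (increasing due date): Batch 2 Batch 3 Batch 5 Batch 1 Batch 4.
Batch 2: waits 0, runs 0→14
Batch 3: waits 14, runs 14→17
Batch 5: waits 17, runs 17→21
Batch 1: waits 21, runs 21→28
Batch 4: waits 28, runs 28→36
Sum = 0+14+17+21+28 = 80.
Difference = 98 − 80 = 18.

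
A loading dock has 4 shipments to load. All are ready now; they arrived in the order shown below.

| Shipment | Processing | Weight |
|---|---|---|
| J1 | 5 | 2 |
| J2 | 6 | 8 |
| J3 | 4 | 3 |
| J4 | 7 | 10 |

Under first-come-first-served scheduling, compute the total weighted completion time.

363

FIFO (arrival order): J1 J2 J3 J4.
J1: finishes 5, weight 2, w·C = 10
J2: finishes 11, weight 8, w·C = 88
J3: finishes 15, weight 3, w·C = 45
J4: finishes 22, weight 10, w·C = 220
Sum = 10+88+45+220 = 363.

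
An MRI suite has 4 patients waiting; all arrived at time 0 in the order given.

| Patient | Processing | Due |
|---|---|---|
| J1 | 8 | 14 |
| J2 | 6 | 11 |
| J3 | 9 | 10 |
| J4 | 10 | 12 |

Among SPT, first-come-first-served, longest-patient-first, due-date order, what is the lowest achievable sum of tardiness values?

SPT (increasing processing time): J2 J1 J3 J4.
J2: 0→6, due 11, tardiness 0
J1: 6→14, due 14, tardiness 0
J3: 14→23, due 10, tardiness 13
J4: 23→33, due 12, tardiness 21
Sum = 0+0+13+21 = 34.
FIFO (arrival order): J1 J2 J3 J4.
J1: 0→8, due 14, tardiness 0
J2: 8→14, due 11, tardiness 3
J3: 14→23, due 10, tardiness 13
J4: 23→33, due 12, tardiness 21
Sum = 0+3+13+21 = 37.
LPT (decreasing processing time): J4 J3 J1 J2.
J4: 0→10, due 12, tardiness 0
J3: 10→19, due 10, tardiness 9
J1: 19→27, due 14, tardiness 13
J2: 27→33, due 11, tardiness 22
Sum = 0+9+13+22 = 44.
EDD (increasing due date): J3 J2 J4 J1.
J3: 0→9, due 10, tardiness 0
J2: 9→15, due 11, tardiness 4
J4: 15→25, due 12, tardiness 13
J1: 25→33, due 14, tardiness 19
Sum = 0+4+13+19 = 36.
SPT 34, FIFO 37, LPT 44, EDD 36 → minimum 34.

34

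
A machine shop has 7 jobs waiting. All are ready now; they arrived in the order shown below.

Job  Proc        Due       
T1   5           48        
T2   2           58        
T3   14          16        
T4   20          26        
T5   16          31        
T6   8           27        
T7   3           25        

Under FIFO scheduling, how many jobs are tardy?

5

FIFO (arrival order): T1 T2 T3 T4 T5 T6 T7.
T1: 0→5, due 48, tardiness 0
T2: 5→7, due 58, tardiness 0
T3: 7→21, due 16, tardiness 5
T4: 21→41, due 26, tardiness 15
T5: 41→57, due 31, tardiness 26
T6: 57→65, due 27, tardiness 38
T7: 65→68, due 25, tardiness 43
Late jobs: 5.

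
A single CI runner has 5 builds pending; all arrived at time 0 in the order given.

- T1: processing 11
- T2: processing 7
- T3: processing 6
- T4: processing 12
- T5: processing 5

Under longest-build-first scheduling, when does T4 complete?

12

LPT (decreasing processing time): T4 T1 T2 T3 T5.
T4: 0→12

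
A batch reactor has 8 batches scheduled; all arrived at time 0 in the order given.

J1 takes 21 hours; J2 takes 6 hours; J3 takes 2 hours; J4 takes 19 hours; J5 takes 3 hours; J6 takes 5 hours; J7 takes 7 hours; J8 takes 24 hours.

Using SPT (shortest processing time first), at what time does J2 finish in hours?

SPT (increasing processing time): J3 J5 J6 J2 J7 J4 J1 J8.
J3: 0→2
J5: 2→5
J6: 5→10
J2: 10→16

16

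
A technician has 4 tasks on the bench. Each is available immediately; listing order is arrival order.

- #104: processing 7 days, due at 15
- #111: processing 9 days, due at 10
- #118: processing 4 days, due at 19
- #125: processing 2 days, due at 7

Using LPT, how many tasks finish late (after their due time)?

3

LPT (decreasing processing time): #111 #104 #118 #125.
#111: 0→9, due 10, tardiness 0
#104: 9→16, due 15, tardiness 1
#118: 16→20, due 19, tardiness 1
#125: 20→22, due 7, tardiness 15
Late tasks: 3.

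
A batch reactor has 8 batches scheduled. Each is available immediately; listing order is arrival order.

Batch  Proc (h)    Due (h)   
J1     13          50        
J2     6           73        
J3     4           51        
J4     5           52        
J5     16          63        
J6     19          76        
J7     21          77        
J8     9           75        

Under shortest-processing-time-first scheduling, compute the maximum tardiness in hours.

16

SPT (increasing processing time): J3 J4 J2 J8 J1 J5 J6 J7.
J3: 0→4, due 51, tardiness 0
J4: 4→9, due 52, tardiness 0
J2: 9→15, due 73, tardiness 0
J8: 15→24, due 75, tardiness 0
J1: 24→37, due 50, tardiness 0
J5: 37→53, due 63, tardiness 0
J6: 53→72, due 76, tardiness 0
J7: 72→93, due 77, tardiness 16
Maximum = 16.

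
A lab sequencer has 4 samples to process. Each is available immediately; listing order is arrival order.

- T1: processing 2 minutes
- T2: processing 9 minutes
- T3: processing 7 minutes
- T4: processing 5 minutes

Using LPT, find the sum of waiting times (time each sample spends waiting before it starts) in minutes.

46

LPT (decreasing processing time): T2 T3 T4 T1.
T2: waits 0, runs 0→9
T3: waits 9, runs 9→16
T4: waits 16, runs 16→21
T1: waits 21, runs 21→23
Sum = 0+9+16+21 = 46.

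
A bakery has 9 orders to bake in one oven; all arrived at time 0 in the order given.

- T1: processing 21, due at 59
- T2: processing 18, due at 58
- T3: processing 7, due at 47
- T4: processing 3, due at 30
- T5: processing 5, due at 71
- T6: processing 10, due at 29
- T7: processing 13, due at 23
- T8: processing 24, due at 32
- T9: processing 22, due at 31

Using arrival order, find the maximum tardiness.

92

FIFO (arrival order): T1 T2 T3 T4 T5 T6 T7 T8 T9.
T1: 0→21, due 59, tardiness 0
T2: 21→39, due 58, tardiness 0
T3: 39→46, due 47, tardiness 0
T4: 46→49, due 30, tardiness 19
T5: 49→54, due 71, tardiness 0
T6: 54→64, due 29, tardiness 35
T7: 64→77, due 23, tardiness 54
T8: 77→101, due 32, tardiness 69
T9: 101→123, due 31, tardiness 92
Maximum = 92.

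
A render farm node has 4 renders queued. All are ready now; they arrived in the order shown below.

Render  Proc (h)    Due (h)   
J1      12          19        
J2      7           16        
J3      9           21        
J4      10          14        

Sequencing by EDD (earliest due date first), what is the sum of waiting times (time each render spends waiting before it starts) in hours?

56

EDD (increasing due date): J4 J2 J1 J3.
J4: waits 0, runs 0→10
J2: waits 10, runs 10→17
J1: waits 17, runs 17→29
J3: waits 29, runs 29→38
Sum = 0+10+17+29 = 56.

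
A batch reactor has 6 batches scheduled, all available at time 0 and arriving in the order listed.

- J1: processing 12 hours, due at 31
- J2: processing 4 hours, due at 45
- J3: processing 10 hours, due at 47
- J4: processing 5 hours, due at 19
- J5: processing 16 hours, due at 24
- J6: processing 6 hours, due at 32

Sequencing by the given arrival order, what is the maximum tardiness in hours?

FIFO (arrival order): J1 J2 J3 J4 J5 J6.
J1: 0→12, due 31, tardiness 0
J2: 12→16, due 45, tardiness 0
J3: 16→26, due 47, tardiness 0
J4: 26→31, due 19, tardiness 12
J5: 31→47, due 24, tardiness 23
J6: 47→53, due 32, tardiness 21
Maximum = 23.

23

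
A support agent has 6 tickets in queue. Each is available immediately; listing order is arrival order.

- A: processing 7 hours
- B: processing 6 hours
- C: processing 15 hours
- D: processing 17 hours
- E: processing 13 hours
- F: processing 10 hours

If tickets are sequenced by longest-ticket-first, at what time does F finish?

LPT (decreasing processing time): D C E F A B.
D: 0→17
C: 17→32
E: 32→45
F: 45→55

55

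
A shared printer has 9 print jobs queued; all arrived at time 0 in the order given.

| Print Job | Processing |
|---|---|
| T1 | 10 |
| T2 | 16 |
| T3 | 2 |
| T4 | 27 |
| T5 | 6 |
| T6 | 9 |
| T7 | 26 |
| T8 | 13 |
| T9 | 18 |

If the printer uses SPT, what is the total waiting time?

324

SPT (increasing processing time): T3 T5 T6 T1 T8 T2 T9 T7 T4.
T3: waits 0, runs 0→2
T5: waits 2, runs 2→8
T6: waits 8, runs 8→17
T1: waits 17, runs 17→27
T8: waits 27, runs 27→40
T2: waits 40, runs 40→56
T9: waits 56, runs 56→74
T7: waits 74, runs 74→100
T4: waits 100, runs 100→127
Sum = 0+2+8+17+27+40+56+74+100 = 324.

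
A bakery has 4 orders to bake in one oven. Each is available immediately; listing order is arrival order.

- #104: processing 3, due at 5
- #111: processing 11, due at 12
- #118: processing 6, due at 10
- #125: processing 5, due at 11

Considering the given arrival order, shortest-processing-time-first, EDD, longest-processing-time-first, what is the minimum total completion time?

50

FIFO (arrival order): #104 #111 #118 #125.
#104: 0→3
#111: 3→14
#118: 14→20
#125: 20→25
Sum = 3+14+20+25 = 62.
SPT (increasing processing time): #104 #125 #118 #111.
#104: 0→3
#125: 3→8
#118: 8→14
#111: 14→25
Sum = 3+8+14+25 = 50.
EDD (increasing due date): #104 #118 #125 #111.
#104: 0→3
#118: 3→9
#125: 9→14
#111: 14→25
Sum = 3+9+14+25 = 51.
LPT (decreasing processing time): #111 #118 #125 #104.
#111: 0→11
#118: 11→17
#125: 17→22
#104: 22→25
Sum = 11+17+22+25 = 75.
FIFO 62, SPT 50, EDD 51, LPT 75 → minimum 50.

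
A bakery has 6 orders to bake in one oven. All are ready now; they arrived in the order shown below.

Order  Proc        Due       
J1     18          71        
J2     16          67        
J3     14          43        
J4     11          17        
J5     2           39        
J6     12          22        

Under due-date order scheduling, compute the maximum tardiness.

EDD (increasing due date): J4 J6 J5 J3 J2 J1.
J4: 0→11, due 17, tardiness 0
J6: 11→23, due 22, tardiness 1
J5: 23→25, due 39, tardiness 0
J3: 25→39, due 43, tardiness 0
J2: 39→55, due 67, tardiness 0
J1: 55→73, due 71, tardiness 2
Maximum = 2.

2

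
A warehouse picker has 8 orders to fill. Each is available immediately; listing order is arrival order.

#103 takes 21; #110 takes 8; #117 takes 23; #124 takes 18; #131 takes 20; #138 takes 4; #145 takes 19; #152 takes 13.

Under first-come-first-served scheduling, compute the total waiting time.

469

FIFO (arrival order): #103 #110 #117 #124 #131 #138 #145 #152.
#103: waits 0, runs 0→21
#110: waits 21, runs 21→29
#117: waits 29, runs 29→52
#124: waits 52, runs 52→70
#131: waits 70, runs 70→90
#138: waits 90, runs 90→94
#145: waits 94, runs 94→113
#152: waits 113, runs 113→126
Sum = 0+21+29+52+70+90+94+113 = 469.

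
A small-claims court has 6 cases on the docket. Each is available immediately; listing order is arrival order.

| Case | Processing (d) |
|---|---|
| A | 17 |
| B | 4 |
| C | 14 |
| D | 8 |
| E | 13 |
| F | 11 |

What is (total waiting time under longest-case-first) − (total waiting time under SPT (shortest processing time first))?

85

LPT (decreasing processing time): A C E F D B.
A: waits 0, runs 0→17
C: waits 17, runs 17→31
E: waits 31, runs 31→44
F: waits 44, runs 44→55
D: waits 55, runs 55→63
B: waits 63, runs 63→67
Sum = 0+17+31+44+55+63 = 210.
SPT (increasing processing time): B D F E C A.
B: waits 0, runs 0→4
D: waits 4, runs 4→12
F: waits 12, runs 12→23
E: waits 23, runs 23→36
C: waits 36, runs 36→50
A: waits 50, runs 50→67
Sum = 0+4+12+23+36+50 = 125.
Difference = 210 − 125 = 85.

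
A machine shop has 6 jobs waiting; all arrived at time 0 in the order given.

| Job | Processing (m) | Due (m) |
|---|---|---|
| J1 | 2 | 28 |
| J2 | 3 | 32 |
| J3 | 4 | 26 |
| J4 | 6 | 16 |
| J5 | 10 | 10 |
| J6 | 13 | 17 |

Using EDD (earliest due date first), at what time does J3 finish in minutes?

EDD (increasing due date): J5 J4 J6 J3 J1 J2.
J5: 0→10
J4: 10→16
J6: 16→29
J3: 29→33

33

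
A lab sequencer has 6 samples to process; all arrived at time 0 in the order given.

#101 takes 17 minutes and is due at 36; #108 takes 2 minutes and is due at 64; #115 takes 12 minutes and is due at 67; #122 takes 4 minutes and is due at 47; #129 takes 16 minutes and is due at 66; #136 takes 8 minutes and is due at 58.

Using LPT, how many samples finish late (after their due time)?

1

LPT (decreasing processing time): #101 #129 #115 #136 #122 #108.
#101: 0→17, due 36, tardiness 0
#129: 17→33, due 66, tardiness 0
#115: 33→45, due 67, tardiness 0
#136: 45→53, due 58, tardiness 0
#122: 53→57, due 47, tardiness 10
#108: 57→59, due 64, tardiness 0
Late samples: 1.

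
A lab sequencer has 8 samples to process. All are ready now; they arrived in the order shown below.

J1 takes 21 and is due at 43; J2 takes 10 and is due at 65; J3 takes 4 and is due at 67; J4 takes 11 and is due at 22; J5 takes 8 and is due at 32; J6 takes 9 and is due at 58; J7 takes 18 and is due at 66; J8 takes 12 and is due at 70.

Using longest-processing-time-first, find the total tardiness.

153

LPT (decreasing processing time): J1 J7 J8 J4 J2 J6 J5 J3.
J1: 0→21, due 43, tardiness 0
J7: 21→39, due 66, tardiness 0
J8: 39→51, due 70, tardiness 0
J4: 51→62, due 22, tardiness 40
J2: 62→72, due 65, tardiness 7
J6: 72→81, due 58, tardiness 23
J5: 81→89, due 32, tardiness 57
J3: 89→93, due 67, tardiness 26
Sum = 0+0+0+40+7+23+57+26 = 153.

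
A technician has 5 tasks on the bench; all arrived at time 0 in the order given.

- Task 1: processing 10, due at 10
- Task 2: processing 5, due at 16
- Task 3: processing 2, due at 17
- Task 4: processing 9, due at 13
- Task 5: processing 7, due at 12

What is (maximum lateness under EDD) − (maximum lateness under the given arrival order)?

-5

EDD (increasing due date): Task 1 Task 5 Task 4 Task 2 Task 3.
Task 1: 0→10, due 10, lateness 0
Task 5: 10→17, due 12, lateness 5
Task 4: 17→26, due 13, lateness 13
Task 2: 26→31, due 16, lateness 15
Task 3: 31→33, due 17, lateness 16
Maximum = 16.
FIFO (arrival order): Task 1 Task 2 Task 3 Task 4 Task 5.
Task 1: 0→10, due 10, lateness 0
Task 2: 10→15, due 16, lateness -1
Task 3: 15→17, due 17, lateness 0
Task 4: 17→26, due 13, lateness 13
Task 5: 26→33, due 12, lateness 21
Maximum = 21.
Difference = 16 − 21 = -5.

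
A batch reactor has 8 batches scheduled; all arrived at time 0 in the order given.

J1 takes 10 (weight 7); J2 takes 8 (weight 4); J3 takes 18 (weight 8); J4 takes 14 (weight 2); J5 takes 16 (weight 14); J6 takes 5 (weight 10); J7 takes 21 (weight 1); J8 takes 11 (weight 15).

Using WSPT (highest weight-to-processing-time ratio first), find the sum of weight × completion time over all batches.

WSPT (decreasing weight/processing-time ratio): J6 J8 J5 J1 J2 J3 J4 J7.
J6: finishes 5, weight 10, w·C = 50
J8: finishes 16, weight 15, w·C = 240
J5: finishes 32, weight 14, w·C = 448
J1: finishes 42, weight 7, w·C = 294
J2: finishes 50, weight 4, w·C = 200
J3: finishes 68, weight 8, w·C = 544
J4: finishes 82, weight 2, w·C = 164
J7: finishes 103, weight 1, w·C = 103
Sum = 50+240+448+294+200+544+164+103 = 2043.

2043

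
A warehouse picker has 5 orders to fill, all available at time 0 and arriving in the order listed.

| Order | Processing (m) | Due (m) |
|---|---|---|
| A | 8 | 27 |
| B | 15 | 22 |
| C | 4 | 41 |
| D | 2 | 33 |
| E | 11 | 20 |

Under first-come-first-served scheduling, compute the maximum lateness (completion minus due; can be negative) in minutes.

FIFO (arrival order): A B C D E.
A: 0→8, due 27, lateness -19
B: 8→23, due 22, lateness 1
C: 23→27, due 41, lateness -14
D: 27→29, due 33, lateness -4
E: 29→40, due 20, lateness 20
Maximum = 20.

20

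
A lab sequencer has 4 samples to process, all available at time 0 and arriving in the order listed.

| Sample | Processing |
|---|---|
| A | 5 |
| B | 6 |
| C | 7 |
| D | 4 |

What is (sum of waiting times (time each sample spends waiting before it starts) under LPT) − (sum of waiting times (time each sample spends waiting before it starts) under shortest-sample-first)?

LPT (decreasing processing time): C B A D.
C: waits 0, runs 0→7
B: waits 7, runs 7→13
A: waits 13, runs 13→18
D: waits 18, runs 18→22
Sum = 0+7+13+18 = 38.
SPT (increasing processing time): D A B C.
D: waits 0, runs 0→4
A: waits 4, runs 4→9
B: waits 9, runs 9→15
C: waits 15, runs 15→22
Sum = 0+4+9+15 = 28.
Difference = 38 − 28 = 10.

10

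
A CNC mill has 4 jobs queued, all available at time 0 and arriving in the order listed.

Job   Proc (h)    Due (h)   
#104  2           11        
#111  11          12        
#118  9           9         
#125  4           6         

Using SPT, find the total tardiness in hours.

20

SPT (increasing processing time): #104 #125 #118 #111.
#104: 0→2, due 11, tardiness 0
#125: 2→6, due 6, tardiness 0
#118: 6→15, due 9, tardiness 6
#111: 15→26, due 12, tardiness 14
Sum = 0+0+6+14 = 20.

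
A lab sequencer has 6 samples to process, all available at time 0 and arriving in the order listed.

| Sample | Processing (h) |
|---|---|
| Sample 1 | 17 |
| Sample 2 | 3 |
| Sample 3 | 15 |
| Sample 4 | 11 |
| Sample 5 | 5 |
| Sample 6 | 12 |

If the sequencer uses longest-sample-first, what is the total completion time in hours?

LPT (decreasing processing time): Sample 1 Sample 3 Sample 6 Sample 4 Sample 5 Sample 2.
Sample 1: 0→17
Sample 3: 17→32
Sample 6: 32→44
Sample 4: 44→55
Sample 5: 55→60
Sample 2: 60→63
Sum = 17+32+44+55+60+63 = 271.

271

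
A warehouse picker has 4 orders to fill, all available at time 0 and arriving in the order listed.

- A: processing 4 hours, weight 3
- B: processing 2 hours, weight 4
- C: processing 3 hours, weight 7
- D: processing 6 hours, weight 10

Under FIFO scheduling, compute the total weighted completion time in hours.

249

FIFO (arrival order): A B C D.
A: finishes 4, weight 3, w·C = 12
B: finishes 6, weight 4, w·C = 24
C: finishes 9, weight 7, w·C = 63
D: finishes 15, weight 10, w·C = 150
Sum = 12+24+63+150 = 249.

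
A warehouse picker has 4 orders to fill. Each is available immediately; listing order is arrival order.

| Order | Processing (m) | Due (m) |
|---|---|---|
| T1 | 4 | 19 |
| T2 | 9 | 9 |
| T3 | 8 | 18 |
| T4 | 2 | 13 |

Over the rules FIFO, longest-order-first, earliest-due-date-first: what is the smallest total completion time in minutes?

61

FIFO (arrival order): T1 T2 T3 T4.
T1: 0→4
T2: 4→13
T3: 13→21
T4: 21→23
Sum = 4+13+21+23 = 61.
LPT (decreasing processing time): T2 T3 T1 T4.
T2: 0→9
T3: 9→17
T1: 17→21
T4: 21→23
Sum = 9+17+21+23 = 70.
EDD (increasing due date): T2 T4 T3 T1.
T2: 0→9
T4: 9→11
T3: 11→19
T1: 19→23
Sum = 9+11+19+23 = 62.
FIFO 61, LPT 70, EDD 62 → minimum 61.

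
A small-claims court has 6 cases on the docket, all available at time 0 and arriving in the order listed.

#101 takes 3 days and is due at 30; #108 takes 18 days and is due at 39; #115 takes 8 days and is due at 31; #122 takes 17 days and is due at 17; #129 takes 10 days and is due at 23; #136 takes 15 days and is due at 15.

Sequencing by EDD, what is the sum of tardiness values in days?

EDD (increasing due date): #136 #122 #129 #101 #115 #108.
#136: 0→15, due 15, tardiness 0
#122: 15→32, due 17, tardiness 15
#129: 32→42, due 23, tardiness 19
#101: 42→45, due 30, tardiness 15
#115: 45→53, due 31, tardiness 22
#108: 53→71, due 39, tardiness 32
Sum = 0+15+19+15+22+32 = 103.

103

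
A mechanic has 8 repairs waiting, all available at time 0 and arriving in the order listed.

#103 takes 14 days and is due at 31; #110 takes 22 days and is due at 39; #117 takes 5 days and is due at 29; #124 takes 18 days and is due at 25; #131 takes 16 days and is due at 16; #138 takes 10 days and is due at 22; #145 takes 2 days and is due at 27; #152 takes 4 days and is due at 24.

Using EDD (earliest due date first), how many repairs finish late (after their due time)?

EDD (increasing due date): #131 #138 #152 #124 #145 #117 #103 #110.
#131: 0→16, due 16, tardiness 0
#138: 16→26, due 22, tardiness 4
#152: 26→30, due 24, tardiness 6
#124: 30→48, due 25, tardiness 23
#145: 48→50, due 27, tardiness 23
#117: 50→55, due 29, tardiness 26
#103: 55→69, due 31, tardiness 38
#110: 69→91, due 39, tardiness 52
Late repairs: 7.

7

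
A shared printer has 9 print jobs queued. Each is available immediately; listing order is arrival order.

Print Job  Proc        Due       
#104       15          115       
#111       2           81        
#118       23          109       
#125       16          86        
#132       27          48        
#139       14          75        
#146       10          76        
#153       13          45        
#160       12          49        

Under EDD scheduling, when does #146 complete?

76

EDD (increasing due date): #153 #132 #160 #139 #146 #111 #125 #118 #104.
#153: 0→13
#132: 13→40
#160: 40→52
#139: 52→66
#146: 66→76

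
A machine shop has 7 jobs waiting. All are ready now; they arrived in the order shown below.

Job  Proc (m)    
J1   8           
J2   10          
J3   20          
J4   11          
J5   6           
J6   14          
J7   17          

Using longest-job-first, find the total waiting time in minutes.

322

LPT (decreasing processing time): J3 J7 J6 J4 J2 J1 J5.
J3: waits 0, runs 0→20
J7: waits 20, runs 20→37
J6: waits 37, runs 37→51
J4: waits 51, runs 51→62
J2: waits 62, runs 62→72
J1: waits 72, runs 72→80
J5: waits 80, runs 80→86
Sum = 0+20+37+51+62+72+80 = 322.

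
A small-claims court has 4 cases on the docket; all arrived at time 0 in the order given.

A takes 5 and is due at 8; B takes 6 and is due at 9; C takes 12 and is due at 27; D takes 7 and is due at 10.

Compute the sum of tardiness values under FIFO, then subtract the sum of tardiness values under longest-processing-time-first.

FIFO (arrival order): A B C D.
A: 0→5, due 8, tardiness 0
B: 5→11, due 9, tardiness 2
C: 11→23, due 27, tardiness 0
D: 23→30, due 10, tardiness 20
Sum = 0+2+0+20 = 22.
LPT (decreasing processing time): C D B A.
C: 0→12, due 27, tardiness 0
D: 12→19, due 10, tardiness 9
B: 19→25, due 9, tardiness 16
A: 25→30, due 8, tardiness 22
Sum = 0+9+16+22 = 47.
Difference = 22 − 47 = -25.

-25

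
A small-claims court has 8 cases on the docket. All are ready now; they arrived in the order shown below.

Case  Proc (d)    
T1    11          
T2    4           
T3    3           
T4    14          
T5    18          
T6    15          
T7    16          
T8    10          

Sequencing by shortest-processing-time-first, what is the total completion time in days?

SPT (increasing processing time): T3 T2 T8 T1 T4 T6 T7 T5.
T3: 0→3
T2: 3→7
T8: 7→17
T1: 17→28
T4: 28→42
T6: 42→57
T7: 57→73
T5: 73→91
Sum = 3+7+17+28+42+57+73+91 = 318.

318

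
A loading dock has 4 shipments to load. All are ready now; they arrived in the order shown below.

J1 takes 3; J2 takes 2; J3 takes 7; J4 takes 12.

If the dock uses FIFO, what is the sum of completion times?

FIFO (arrival order): J1 J2 J3 J4.
J1: 0→3
J2: 3→5
J3: 5→12
J4: 12→24
Sum = 3+5+12+24 = 44.

44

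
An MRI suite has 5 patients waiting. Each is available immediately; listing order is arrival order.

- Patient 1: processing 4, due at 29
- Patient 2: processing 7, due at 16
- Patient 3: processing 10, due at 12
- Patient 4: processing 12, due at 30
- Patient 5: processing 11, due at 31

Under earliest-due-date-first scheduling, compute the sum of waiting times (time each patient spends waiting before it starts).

81

EDD (increasing due date): Patient 3 Patient 2 Patient 1 Patient 4 Patient 5.
Patient 3: waits 0, runs 0→10
Patient 2: waits 10, runs 10→17
Patient 1: waits 17, runs 17→21
Patient 4: waits 21, runs 21→33
Patient 5: waits 33, runs 33→44
Sum = 0+10+17+21+33 = 81.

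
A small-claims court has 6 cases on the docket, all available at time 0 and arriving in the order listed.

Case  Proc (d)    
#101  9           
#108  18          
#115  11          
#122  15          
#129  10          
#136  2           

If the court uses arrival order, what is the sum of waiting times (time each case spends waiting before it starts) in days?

190

FIFO (arrival order): #101 #108 #115 #122 #129 #136.
#101: waits 0, runs 0→9
#108: waits 9, runs 9→27
#115: waits 27, runs 27→38
#122: waits 38, runs 38→53
#129: waits 53, runs 53→63
#136: waits 63, runs 63→65
Sum = 0+9+27+38+53+63 = 190.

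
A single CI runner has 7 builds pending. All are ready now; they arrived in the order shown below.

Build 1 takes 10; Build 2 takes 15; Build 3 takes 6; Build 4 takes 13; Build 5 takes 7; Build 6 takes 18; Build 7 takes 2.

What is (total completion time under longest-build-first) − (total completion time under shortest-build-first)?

LPT (decreasing processing time): Build 6 Build 2 Build 4 Build 1 Build 5 Build 3 Build 7.
Build 6: 0→18
Build 2: 18→33
Build 4: 33→46
Build 1: 46→56
Build 5: 56→63
Build 3: 63→69
Build 7: 69→71
Sum = 18+33+46+56+63+69+71 = 356.
SPT (increasing processing time): Build 7 Build 3 Build 5 Build 1 Build 4 Build 2 Build 6.
Build 7: 0→2
Build 3: 2→8
Build 5: 8→15
Build 1: 15→25
Build 4: 25→38
Build 2: 38→53
Build 6: 53→71
Sum = 2+8+15+25+38+53+71 = 212.
Difference = 356 − 212 = 144.

144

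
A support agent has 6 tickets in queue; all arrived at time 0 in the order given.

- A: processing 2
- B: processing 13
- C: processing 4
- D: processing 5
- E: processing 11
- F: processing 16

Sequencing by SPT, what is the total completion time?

SPT (increasing processing time): A C D E B F.
A: 0→2
C: 2→6
D: 6→11
E: 11→22
B: 22→35
F: 35→51
Sum = 2+6+11+22+35+51 = 127.

127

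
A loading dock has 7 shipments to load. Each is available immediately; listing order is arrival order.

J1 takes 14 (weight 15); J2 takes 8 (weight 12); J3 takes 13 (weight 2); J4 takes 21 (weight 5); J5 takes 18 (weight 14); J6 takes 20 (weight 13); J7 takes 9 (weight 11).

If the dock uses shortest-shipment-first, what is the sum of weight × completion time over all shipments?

SPT (increasing processing time): J2 J7 J3 J1 J5 J6 J4.
J2: finishes 8, weight 12, w·C = 96
J7: finishes 17, weight 11, w·C = 187
J3: finishes 30, weight 2, w·C = 60
J1: finishes 44, weight 15, w·C = 660
J5: finishes 62, weight 14, w·C = 868
J6: finishes 82, weight 13, w·C = 1066
J4: finishes 103, weight 5, w·C = 515
Sum = 96+187+60+660+868+1066+515 = 3452.

3452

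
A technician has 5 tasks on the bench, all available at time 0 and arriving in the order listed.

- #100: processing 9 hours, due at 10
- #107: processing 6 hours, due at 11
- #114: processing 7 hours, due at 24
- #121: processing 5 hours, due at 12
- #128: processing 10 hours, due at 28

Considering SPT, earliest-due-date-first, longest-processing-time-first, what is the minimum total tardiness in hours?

24

SPT (increasing processing time): #121 #107 #114 #100 #128.
#121: 0→5, due 12, tardiness 0
#107: 5→11, due 11, tardiness 0
#114: 11→18, due 24, tardiness 0
#100: 18→27, due 10, tardiness 17
#128: 27→37, due 28, tardiness 9
Sum = 0+0+0+17+9 = 26.
EDD (increasing due date): #100 #107 #121 #114 #128.
#100: 0→9, due 10, tardiness 0
#107: 9→15, due 11, tardiness 4
#121: 15→20, due 12, tardiness 8
#114: 20→27, due 24, tardiness 3
#128: 27→37, due 28, tardiness 9
Sum = 0+4+8+3+9 = 24.
LPT (decreasing processing time): #128 #100 #114 #107 #121.
#128: 0→10, due 28, tardiness 0
#100: 10→19, due 10, tardiness 9
#114: 19→26, due 24, tardiness 2
#107: 26→32, due 11, tardiness 21
#121: 32→37, due 12, tardiness 25
Sum = 0+9+2+21+25 = 57.
SPT 26, EDD 24, LPT 57 → minimum 24.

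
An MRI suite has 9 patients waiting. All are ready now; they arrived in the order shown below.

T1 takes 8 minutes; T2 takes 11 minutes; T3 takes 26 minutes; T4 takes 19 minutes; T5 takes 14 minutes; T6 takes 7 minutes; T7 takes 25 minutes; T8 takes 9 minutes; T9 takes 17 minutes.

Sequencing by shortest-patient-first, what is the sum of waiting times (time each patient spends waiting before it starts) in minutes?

SPT (increasing processing time): T6 T1 T8 T2 T5 T9 T4 T7 T3.
T6: waits 0, runs 0→7
T1: waits 7, runs 7→15
T8: waits 15, runs 15→24
T2: waits 24, runs 24→35
T5: waits 35, runs 35→49
T9: waits 49, runs 49→66
T4: waits 66, runs 66→85
T7: waits 85, runs 85→110
T3: waits 110, runs 110→136
Sum = 0+7+15+24+35+49+66+85+110 = 391.

391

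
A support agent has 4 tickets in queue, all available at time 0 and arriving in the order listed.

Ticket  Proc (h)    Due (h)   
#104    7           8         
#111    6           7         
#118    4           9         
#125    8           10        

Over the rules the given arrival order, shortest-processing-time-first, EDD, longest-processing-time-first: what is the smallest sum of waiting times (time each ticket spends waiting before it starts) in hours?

31

FIFO (arrival order): #104 #111 #118 #125.
#104: waits 0, runs 0→7
#111: waits 7, runs 7→13
#118: waits 13, runs 13→17
#125: waits 17, runs 17→25
Sum = 0+7+13+17 = 37.
SPT (increasing processing time): #118 #111 #104 #125.
#118: waits 0, runs 0→4
#111: waits 4, runs 4→10
#104: waits 10, runs 10→17
#125: waits 17, runs 17→25
Sum = 0+4+10+17 = 31.
EDD (increasing due date): #111 #104 #118 #125.
#111: waits 0, runs 0→6
#104: waits 6, runs 6→13
#118: waits 13, runs 13→17
#125: waits 17, runs 17→25
Sum = 0+6+13+17 = 36.
LPT (decreasing processing time): #125 #104 #111 #118.
#125: waits 0, runs 0→8
#104: waits 8, runs 8→15
#111: waits 15, runs 15→21
#118: waits 21, runs 21→25
Sum = 0+8+15+21 = 44.
FIFO 37, SPT 31, EDD 36, LPT 44 → minimum 31.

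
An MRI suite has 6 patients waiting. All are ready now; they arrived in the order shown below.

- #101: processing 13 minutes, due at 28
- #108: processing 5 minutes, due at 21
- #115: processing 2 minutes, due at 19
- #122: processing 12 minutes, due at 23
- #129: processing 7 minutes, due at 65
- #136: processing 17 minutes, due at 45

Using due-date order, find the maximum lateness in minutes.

4

EDD (increasing due date): #115 #108 #122 #101 #136 #129.
#115: 0→2, due 19, lateness -17
#108: 2→7, due 21, lateness -14
#122: 7→19, due 23, lateness -4
#101: 19→32, due 28, lateness 4
#136: 32→49, due 45, lateness 4
#129: 49→56, due 65, lateness -9
Maximum = 4.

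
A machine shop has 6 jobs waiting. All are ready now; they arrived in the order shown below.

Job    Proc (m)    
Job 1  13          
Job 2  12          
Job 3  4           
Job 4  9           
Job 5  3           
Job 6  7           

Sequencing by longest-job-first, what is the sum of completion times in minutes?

LPT (decreasing processing time): Job 1 Job 2 Job 4 Job 6 Job 3 Job 5.
Job 1: 0→13
Job 2: 13→25
Job 4: 25→34
Job 6: 34→41
Job 3: 41→45
Job 5: 45→48
Sum = 13+25+34+41+45+48 = 206.

206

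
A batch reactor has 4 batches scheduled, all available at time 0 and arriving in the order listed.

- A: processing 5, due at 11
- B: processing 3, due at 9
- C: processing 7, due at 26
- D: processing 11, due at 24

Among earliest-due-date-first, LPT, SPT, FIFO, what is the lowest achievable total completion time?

EDD (increasing due date): B A D C.
B: 0→3
A: 3→8
D: 8→19
C: 19→26
Sum = 3+8+19+26 = 56.
LPT (decreasing processing time): D C A B.
D: 0→11
C: 11→18
A: 18→23
B: 23→26
Sum = 11+18+23+26 = 78.
SPT (increasing processing time): B A C D.
B: 0→3
A: 3→8
C: 8→15
D: 15→26
Sum = 3+8+15+26 = 52.
FIFO (arrival order): A B C D.
A: 0→5
B: 5→8
C: 8→15
D: 15→26
Sum = 5+8+15+26 = 54.
EDD 56, LPT 78, SPT 52, FIFO 54 → minimum 52.

52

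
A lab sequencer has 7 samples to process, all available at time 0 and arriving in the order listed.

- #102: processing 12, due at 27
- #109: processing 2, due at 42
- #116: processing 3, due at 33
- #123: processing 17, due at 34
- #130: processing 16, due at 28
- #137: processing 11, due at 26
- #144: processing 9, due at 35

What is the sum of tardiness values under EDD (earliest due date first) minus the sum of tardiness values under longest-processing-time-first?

EDD (increasing due date): #137 #102 #130 #116 #123 #144 #109.
#137: 0→11, due 26, tardiness 0
#102: 11→23, due 27, tardiness 0
#130: 23→39, due 28, tardiness 11
#116: 39→42, due 33, tardiness 9
#123: 42→59, due 34, tardiness 25
#144: 59→68, due 35, tardiness 33
#109: 68→70, due 42, tardiness 28
Sum = 0+0+11+9+25+33+28 = 106.
LPT (decreasing processing time): #123 #130 #102 #137 #144 #116 #109.
#123: 0→17, due 34, tardiness 0
#130: 17→33, due 28, tardiness 5
#102: 33→45, due 27, tardiness 18
#137: 45→56, due 26, tardiness 30
#144: 56→65, due 35, tardiness 30
#116: 65→68, due 33, tardiness 35
#109: 68→70, due 42, tardiness 28
Sum = 0+5+18+30+30+35+28 = 146.
Difference = 106 − 146 = -40.

-40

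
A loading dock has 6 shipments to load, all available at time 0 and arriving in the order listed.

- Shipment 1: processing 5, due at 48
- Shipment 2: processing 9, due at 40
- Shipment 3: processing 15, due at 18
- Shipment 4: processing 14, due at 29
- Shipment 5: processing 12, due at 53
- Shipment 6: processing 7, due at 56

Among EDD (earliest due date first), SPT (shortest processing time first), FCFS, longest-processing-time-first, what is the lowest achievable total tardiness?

8

EDD (increasing due date): Shipment 3 Shipment 4 Shipment 2 Shipment 1 Shipment 5 Shipment 6.
Shipment 3: 0→15, due 18, tardiness 0
Shipment 4: 15→29, due 29, tardiness 0
Shipment 2: 29→38, due 40, tardiness 0
Shipment 1: 38→43, due 48, tardiness 0
Shipment 5: 43→55, due 53, tardiness 2
Shipment 6: 55→62, due 56, tardiness 6
Sum = 0+0+0+0+2+6 = 8.
SPT (increasing processing time): Shipment 1 Shipment 6 Shipment 2 Shipment 5 Shipment 4 Shipment 3.
Shipment 1: 0→5, due 48, tardiness 0
Shipment 6: 5→12, due 56, tardiness 0
Shipment 2: 12→21, due 40, tardiness 0
Shipment 5: 21→33, due 53, tardiness 0
Shipment 4: 33→47, due 29, tardiness 18
Shipment 3: 47→62, due 18, tardiness 44
Sum = 0+0+0+0+18+44 = 62.
FIFO (arrival order): Shipment 1 Shipment 2 Shipment 3 Shipment 4 Shipment 5 Shipment 6.
Shipment 1: 0→5, due 48, tardiness 0
Shipment 2: 5→14, due 40, tardiness 0
Shipment 3: 14→29, due 18, tardiness 11
Shipment 4: 29→43, due 29, tardiness 14
Shipment 5: 43→55, due 53, tardiness 2
Shipment 6: 55→62, due 56, tardiness 6
Sum = 0+0+11+14+2+6 = 33.
LPT (decreasing processing time): Shipment 3 Shipment 4 Shipment 5 Shipment 2 Shipment 6 Shipment 1.
Shipment 3: 0→15, due 18, tardiness 0
Shipment 4: 15→29, due 29, tardiness 0
Shipment 5: 29→41, due 53, tardiness 0
Shipment 2: 41→50, due 40, tardiness 10
Shipment 6: 50→57, due 56, tardiness 1
Shipment 1: 57→62, due 48, tardiness 14
Sum = 0+0+0+10+1+14 = 25.
EDD 8, SPT 62, FIFO 33, LPT 25 → minimum 8.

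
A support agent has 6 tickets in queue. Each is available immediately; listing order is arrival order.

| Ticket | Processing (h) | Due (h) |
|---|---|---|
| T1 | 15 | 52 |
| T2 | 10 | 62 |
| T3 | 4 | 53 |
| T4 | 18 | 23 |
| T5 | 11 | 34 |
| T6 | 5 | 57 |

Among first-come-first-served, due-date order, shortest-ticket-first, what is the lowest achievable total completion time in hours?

170

FIFO (arrival order): T1 T2 T3 T4 T5 T6.
T1: 0→15
T2: 15→25
T3: 25→29
T4: 29→47
T5: 47→58
T6: 58→63
Sum = 15+25+29+47+58+63 = 237.
EDD (increasing due date): T4 T5 T1 T3 T6 T2.
T4: 0→18
T5: 18→29
T1: 29→44
T3: 44→48
T6: 48→53
T2: 53→63
Sum = 18+29+44+48+53+63 = 255.
SPT (increasing processing time): T3 T6 T2 T5 T1 T4.
T3: 0→4
T6: 4→9
T2: 9→19
T5: 19→30
T1: 30→45
T4: 45→63
Sum = 4+9+19+30+45+63 = 170.
FIFO 237, EDD 255, SPT 170 → minimum 170.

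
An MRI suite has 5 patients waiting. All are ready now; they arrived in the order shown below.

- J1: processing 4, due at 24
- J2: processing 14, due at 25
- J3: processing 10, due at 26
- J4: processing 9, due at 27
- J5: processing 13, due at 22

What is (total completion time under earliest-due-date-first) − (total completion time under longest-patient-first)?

-22

EDD (increasing due date): J5 J1 J2 J3 J4.
J5: 0→13
J1: 13→17
J2: 17→31
J3: 31→41
J4: 41→50
Sum = 13+17+31+41+50 = 152.
LPT (decreasing processing time): J2 J5 J3 J4 J1.
J2: 0→14
J5: 14→27
J3: 27→37
J4: 37→46
J1: 46→50
Sum = 14+27+37+46+50 = 174.
Difference = 152 − 174 = -22.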